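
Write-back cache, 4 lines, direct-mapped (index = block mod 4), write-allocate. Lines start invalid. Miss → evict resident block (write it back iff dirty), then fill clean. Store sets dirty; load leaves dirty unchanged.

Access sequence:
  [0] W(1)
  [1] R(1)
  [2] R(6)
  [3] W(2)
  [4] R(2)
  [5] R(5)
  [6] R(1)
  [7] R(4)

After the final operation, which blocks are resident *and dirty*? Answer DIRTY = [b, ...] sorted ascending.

  0 | W B1 → L1 miss [D]
  1 | R B1 → L1 hit [D]
  2 | R B6 → L2 miss [-]
  3 | W B2 → L2 miss [D]
  4 | R B2 → L2 hit [D]
  5 | R B5 → L1 miss wb→B1 [-]
  6 | R B1 → L1 miss [-]
  7 | R B4 → L0 miss [-]

DIRTY = [2]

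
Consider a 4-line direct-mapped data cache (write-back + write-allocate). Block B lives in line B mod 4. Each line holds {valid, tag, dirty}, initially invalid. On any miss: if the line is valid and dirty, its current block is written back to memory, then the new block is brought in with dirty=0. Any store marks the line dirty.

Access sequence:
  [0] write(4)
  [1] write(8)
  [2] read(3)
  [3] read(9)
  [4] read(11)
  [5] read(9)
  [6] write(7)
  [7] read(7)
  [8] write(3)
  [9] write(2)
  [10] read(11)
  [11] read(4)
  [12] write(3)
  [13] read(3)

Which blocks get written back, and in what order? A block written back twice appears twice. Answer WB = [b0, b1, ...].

0: W B4 → L0 miss [D]
1: W B8 → L0 miss wb→B4 [D]
2: R B3 → L3 miss [-]
3: R B9 → L1 miss [-]
4: R B11 → L3 miss [-]
5: R B9 → L1 hit [-]
6: W B7 → L3 miss [D]
7: R B7 → L3 hit [D]
8: W B3 → L3 miss wb→B7 [D]
9: W B2 → L2 miss [D]
10: R B11 → L3 miss wb→B3 [-]
11: R B4 → L0 miss wb→B8 [-]
12: W B3 → L3 miss [D]
13: R B3 → L3 hit [D]

WB = [4, 7, 3, 8]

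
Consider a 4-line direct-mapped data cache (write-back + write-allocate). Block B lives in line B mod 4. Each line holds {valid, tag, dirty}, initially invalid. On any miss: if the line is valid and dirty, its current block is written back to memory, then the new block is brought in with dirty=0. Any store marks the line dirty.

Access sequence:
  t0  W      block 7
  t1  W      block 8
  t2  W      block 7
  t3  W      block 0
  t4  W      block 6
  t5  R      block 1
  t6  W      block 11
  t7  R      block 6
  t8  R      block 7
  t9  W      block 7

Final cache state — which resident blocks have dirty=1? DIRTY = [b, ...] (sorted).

0: W B7 → L3 miss [D]
1: W B8 → L0 miss [D]
2: W B7 → L3 hit [D]
3: W B0 → L0 miss wb→B8 [D]
4: W B6 → L2 miss [D]
5: R B1 → L1 miss [-]
6: W B11 → L3 miss wb→B7 [D]
7: R B6 → L2 hit [D]
8: R B7 → L3 miss wb→B11 [-]
9: W B7 → L3 hit [D]

DIRTY = [0, 6, 7]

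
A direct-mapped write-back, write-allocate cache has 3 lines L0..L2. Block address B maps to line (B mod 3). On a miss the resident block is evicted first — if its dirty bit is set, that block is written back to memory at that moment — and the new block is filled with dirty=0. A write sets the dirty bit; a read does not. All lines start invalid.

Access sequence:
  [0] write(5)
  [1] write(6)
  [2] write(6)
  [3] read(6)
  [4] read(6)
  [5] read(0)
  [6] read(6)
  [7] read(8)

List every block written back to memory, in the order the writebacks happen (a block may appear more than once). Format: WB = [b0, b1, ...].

WB = [6, 5]

0: W B5 → L2 miss [D]
1: W B6 → L0 miss [D]
2: W B6 → L0 hit [D]
3: R B6 → L0 hit [D]
4: R B6 → L0 hit [D]
5: R B0 → L0 miss wb→B6 [-]
6: R B6 → L0 miss [-]
7: R B8 → L2 miss wb→B5 [-]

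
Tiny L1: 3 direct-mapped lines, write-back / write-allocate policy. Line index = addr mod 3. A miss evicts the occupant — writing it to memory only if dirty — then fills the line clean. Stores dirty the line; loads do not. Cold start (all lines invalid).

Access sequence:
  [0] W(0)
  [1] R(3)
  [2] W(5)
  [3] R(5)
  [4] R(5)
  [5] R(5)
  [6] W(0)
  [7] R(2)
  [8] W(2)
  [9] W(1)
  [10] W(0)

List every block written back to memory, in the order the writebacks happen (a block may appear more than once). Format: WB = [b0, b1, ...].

  0 | W B0 → L0 miss [D]
  1 | R B3 → L0 miss wb→B0 [-]
  2 | W B5 → L2 miss [D]
  3 | R B5 → L2 hit [D]
  4 | R B5 → L2 hit [D]
  5 | R B5 → L2 hit [D]
  6 | W B0 → L0 miss [D]
  7 | R B2 → L2 miss wb→B5 [-]
  8 | W B2 → L2 hit [D]
  9 | W B1 → L1 miss [D]
  10 | W B0 → L0 hit [D]

WB = [0, 5]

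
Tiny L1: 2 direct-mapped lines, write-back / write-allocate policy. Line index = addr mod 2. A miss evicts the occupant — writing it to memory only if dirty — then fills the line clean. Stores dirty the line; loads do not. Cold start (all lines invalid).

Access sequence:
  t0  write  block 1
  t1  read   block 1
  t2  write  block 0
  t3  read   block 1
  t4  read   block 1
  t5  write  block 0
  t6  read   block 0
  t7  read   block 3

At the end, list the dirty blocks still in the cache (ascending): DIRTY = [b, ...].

0: W B1 -> L1 miss  d=D]
1: R B1 -> L1 hit  d=D]
2: W B0 -> L0 miss  d=D]
3: R B1 -> L1 hit  d=D]
4: R B1 -> L1 hit  d=D]
5: W B0 -> L0 hit  d=D]
6: R B0 -> L0 hit  d=D]
7: R B3 -> L1 miss wb->B1  d=-]

DIRTY = [0]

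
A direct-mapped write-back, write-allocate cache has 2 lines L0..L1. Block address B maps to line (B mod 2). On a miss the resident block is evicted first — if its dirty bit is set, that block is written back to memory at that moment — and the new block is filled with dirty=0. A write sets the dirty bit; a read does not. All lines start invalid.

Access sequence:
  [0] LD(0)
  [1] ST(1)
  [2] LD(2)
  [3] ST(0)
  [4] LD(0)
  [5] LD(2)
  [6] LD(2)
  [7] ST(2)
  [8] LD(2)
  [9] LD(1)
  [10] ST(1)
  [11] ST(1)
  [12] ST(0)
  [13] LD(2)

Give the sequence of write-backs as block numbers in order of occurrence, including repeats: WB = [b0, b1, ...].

0: R B0 → L0 miss [-]
1: W B1 → L1 miss [D]
2: R B2 → L0 miss [-]
3: W B0 → L0 miss [D]
4: R B0 → L0 hit [D]
5: R B2 → L0 miss wb→B0 [-]
6: R B2 → L0 hit [-]
7: W B2 → L0 hit [D]
8: R B2 → L0 hit [D]
9: R B1 → L1 hit [D]
10: W B1 → L1 hit [D]
11: W B1 → L1 hit [D]
12: W B0 → L0 miss wb→B2 [D]
13: R B2 → L0 miss wb→B0 [-]

WB = [0, 2, 0]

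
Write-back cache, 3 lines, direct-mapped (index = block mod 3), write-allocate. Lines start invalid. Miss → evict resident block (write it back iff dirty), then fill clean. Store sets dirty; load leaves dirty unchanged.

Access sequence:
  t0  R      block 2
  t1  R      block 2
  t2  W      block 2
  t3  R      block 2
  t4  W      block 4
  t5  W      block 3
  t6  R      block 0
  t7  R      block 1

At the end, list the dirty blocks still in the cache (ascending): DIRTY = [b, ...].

DIRTY = [2]

  0 | R B2 → L2 miss [-]
  1 | R B2 → L2 hit [-]
  2 | W B2 → L2 hit [D]
  3 | R B2 → L2 hit [D]
  4 | W B4 → L1 miss [D]
  5 | W B3 → L0 miss [D]
  6 | R B0 → L0 miss wb→B3 [-]
  7 | R B1 → L1 miss wb→B4 [-]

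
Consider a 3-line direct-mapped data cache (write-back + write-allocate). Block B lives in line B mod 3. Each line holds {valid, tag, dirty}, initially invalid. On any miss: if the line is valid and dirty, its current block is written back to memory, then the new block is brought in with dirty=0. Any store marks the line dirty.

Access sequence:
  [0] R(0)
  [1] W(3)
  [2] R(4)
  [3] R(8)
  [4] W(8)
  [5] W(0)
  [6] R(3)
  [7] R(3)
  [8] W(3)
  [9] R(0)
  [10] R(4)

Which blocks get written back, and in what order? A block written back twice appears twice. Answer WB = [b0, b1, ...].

0: R B0 -> L0 miss  d=-]
1: W B3 -> L0 miss  d=D]
2: R B4 -> L1 miss  d=-]
3: R B8 -> L2 miss  d=-]
4: W B8 -> L2 hit  d=D]
5: W B0 -> L0 miss wb->B3  d=D]
6: R B3 -> L0 miss wb->B0  d=-]
7: R B3 -> L0 hit  d=-]
8: W B3 -> L0 hit  d=D]
9: R B0 -> L0 miss wb->B3  d=-]
10: R B4 -> L1 hit  d=-]

WB = [3, 0, 3]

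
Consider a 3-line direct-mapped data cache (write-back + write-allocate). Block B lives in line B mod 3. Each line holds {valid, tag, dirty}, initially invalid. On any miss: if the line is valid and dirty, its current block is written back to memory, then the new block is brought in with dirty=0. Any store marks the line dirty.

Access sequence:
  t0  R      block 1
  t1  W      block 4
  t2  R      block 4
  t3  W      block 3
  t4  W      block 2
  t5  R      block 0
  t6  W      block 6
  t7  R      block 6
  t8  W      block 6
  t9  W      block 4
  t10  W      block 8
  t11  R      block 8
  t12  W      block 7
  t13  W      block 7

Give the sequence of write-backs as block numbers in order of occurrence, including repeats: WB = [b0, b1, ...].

  0 | R B1 → L1 miss [-]
  1 | W B4 → L1 miss [D]
  2 | R B4 → L1 hit [D]
  3 | W B3 → L0 miss [D]
  4 | W B2 → L2 miss [D]
  5 | R B0 → L0 miss wb→B3 [-]
  6 | W B6 → L0 miss [D]
  7 | R B6 → L0 hit [D]
  8 | W B6 → L0 hit [D]
  9 | W B4 → L1 hit [D]
  10 | W B8 → L2 miss wb→B2 [D]
  11 | R B8 → L2 hit [D]
  12 | W B7 → L1 miss wb→B4 [D]
  13 | W B7 → L1 hit [D]

WB = [3, 2, 4]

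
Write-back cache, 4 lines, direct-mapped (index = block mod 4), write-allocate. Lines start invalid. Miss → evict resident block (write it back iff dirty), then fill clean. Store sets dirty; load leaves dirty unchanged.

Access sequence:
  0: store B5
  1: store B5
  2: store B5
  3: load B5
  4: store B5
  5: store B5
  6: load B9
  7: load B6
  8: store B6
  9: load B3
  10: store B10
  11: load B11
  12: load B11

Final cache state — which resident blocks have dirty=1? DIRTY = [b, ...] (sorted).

DIRTY = [10]

0: W B5 → L1 miss [D]
1: W B5 → L1 hit [D]
2: W B5 → L1 hit [D]
3: R B5 → L1 hit [D]
4: W B5 → L1 hit [D]
5: W B5 → L1 hit [D]
6: R B9 → L1 miss wb→B5 [-]
7: R B6 → L2 miss [-]
8: W B6 → L2 hit [D]
9: R B3 → L3 miss [-]
10: W B10 → L2 miss wb→B6 [D]
11: R B11 → L3 miss [-]
12: R B11 → L3 hit [-]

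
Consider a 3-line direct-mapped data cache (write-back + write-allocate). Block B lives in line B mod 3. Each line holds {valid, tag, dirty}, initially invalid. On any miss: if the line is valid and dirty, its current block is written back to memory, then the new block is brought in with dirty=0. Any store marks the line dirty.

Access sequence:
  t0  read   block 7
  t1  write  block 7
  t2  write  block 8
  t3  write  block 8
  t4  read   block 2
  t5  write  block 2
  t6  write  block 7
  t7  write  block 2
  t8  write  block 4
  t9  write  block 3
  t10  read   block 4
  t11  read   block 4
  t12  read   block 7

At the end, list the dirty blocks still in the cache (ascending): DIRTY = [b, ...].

  0 | R B7 → L1 miss [-]
  1 | W B7 → L1 hit [D]
  2 | W B8 → L2 miss [D]
  3 | W B8 → L2 hit [D]
  4 | R B2 → L2 miss wb→B8 [-]
  5 | W B2 → L2 hit [D]
  6 | W B7 → L1 hit [D]
  7 | W B2 → L2 hit [D]
  8 | W B4 → L1 miss wb→B7 [D]
  9 | W B3 → L0 miss [D]
  10 | R B4 → L1 hit [D]
  11 | R B4 → L1 hit [D]
  12 | R B7 → L1 miss wb→B4 [-]

DIRTY = [2, 3]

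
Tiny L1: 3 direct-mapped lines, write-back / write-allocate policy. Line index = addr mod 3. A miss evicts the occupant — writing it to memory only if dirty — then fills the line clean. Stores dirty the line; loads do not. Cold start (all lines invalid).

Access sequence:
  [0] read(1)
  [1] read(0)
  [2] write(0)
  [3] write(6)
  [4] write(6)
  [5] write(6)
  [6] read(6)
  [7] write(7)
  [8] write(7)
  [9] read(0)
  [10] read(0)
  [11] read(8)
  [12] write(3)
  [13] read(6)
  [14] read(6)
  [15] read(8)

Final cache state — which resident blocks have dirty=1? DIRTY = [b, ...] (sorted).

DIRTY = [7]

  0 | R B1 → L1 miss [-]
  1 | R B0 → L0 miss [-]
  2 | W B0 → L0 hit [D]
  3 | W B6 → L0 miss wb→B0 [D]
  4 | W B6 → L0 hit [D]
  5 | W B6 → L0 hit [D]
  6 | R B6 → L0 hit [D]
  7 | W B7 → L1 miss [D]
  8 | W B7 → L1 hit [D]
  9 | R B0 → L0 miss wb→B6 [-]
  10 | R B0 → L0 hit [-]
  11 | R B8 → L2 miss [-]
  12 | W B3 → L0 miss [D]
  13 | R B6 → L0 miss wb→B3 [-]
  14 | R B6 → L0 hit [-]
  15 | R B8 → L2 hit [-]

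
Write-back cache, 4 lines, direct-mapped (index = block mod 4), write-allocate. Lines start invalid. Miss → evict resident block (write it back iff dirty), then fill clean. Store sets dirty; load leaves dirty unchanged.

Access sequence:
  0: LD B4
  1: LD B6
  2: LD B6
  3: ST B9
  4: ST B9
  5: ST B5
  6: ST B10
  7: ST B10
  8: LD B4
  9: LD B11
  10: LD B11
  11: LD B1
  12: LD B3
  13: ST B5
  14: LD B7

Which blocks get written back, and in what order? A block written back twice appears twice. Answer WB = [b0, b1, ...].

WB = [9, 5]

0: R B4 -> L0 miss  d=-]
1: R B6 -> L2 miss  d=-]
2: R B6 -> L2 hit  d=-]
3: W B9 -> L1 miss  d=D]
4: W B9 -> L1 hit  d=D]
5: W B5 -> L1 miss wb->B9  d=D]
6: W B10 -> L2 miss  d=D]
7: W B10 -> L2 hit  d=D]
8: R B4 -> L0 hit  d=-]
9: R B11 -> L3 miss  d=-]
10: R B11 -> L3 hit  d=-]
11: R B1 -> L1 miss wb->B5  d=-]
12: R B3 -> L3 miss  d=-]
13: W B5 -> L1 miss  d=D]
14: R B7 -> L3 miss  d=-]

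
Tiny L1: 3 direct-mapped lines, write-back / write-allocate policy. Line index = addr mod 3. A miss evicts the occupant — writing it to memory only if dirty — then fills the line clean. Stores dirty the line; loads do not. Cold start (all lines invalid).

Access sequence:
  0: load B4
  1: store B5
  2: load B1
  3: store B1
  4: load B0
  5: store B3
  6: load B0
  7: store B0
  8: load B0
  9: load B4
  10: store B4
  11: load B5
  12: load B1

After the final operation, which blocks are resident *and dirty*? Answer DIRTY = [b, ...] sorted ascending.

DIRTY = [0, 5]

0: R B4 -> L1 miss  d=-]
1: W B5 -> L2 miss  d=D]
2: R B1 -> L1 miss  d=-]
3: W B1 -> L1 hit  d=D]
4: R B0 -> L0 miss  d=-]
5: W B3 -> L0 miss  d=D]
6: R B0 -> L0 miss wb->B3  d=-]
7: W B0 -> L0 hit  d=D]
8: R B0 -> L0 hit  d=D]
9: R B4 -> L1 miss wb->B1  d=-]
10: W B4 -> L1 hit  d=D]
11: R B5 -> L2 hit  d=D]
12: R B1 -> L1 miss wb->B4  d=-]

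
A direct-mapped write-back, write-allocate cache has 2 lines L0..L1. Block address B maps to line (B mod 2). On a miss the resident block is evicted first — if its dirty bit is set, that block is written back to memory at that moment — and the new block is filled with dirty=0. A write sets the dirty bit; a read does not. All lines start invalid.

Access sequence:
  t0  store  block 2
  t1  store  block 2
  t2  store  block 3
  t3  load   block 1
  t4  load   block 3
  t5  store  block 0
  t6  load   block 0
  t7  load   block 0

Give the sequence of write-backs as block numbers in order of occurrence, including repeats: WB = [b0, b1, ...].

WB = [3, 2]

0: W B2 → L0 miss [D]
1: W B2 → L0 hit [D]
2: W B3 → L1 miss [D]
3: R B1 → L1 miss wb→B3 [-]
4: R B3 → L1 miss [-]
5: W B0 → L0 miss wb→B2 [D]
6: R B0 → L0 hit [D]
7: R B0 → L0 hit [D]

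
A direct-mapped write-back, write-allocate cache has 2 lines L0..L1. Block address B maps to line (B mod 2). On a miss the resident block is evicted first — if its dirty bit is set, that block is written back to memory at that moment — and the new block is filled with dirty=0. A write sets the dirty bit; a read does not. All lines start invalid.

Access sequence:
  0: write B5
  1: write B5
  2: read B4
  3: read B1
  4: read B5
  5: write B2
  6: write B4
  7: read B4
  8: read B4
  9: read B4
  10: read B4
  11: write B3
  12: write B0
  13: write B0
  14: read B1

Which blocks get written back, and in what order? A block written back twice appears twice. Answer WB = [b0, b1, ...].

WB = [5, 2, 4, 3]

0: W B5 -> L1 miss  d=D]
1: W B5 -> L1 hit  d=D]
2: R B4 -> L0 miss  d=-]
3: R B1 -> L1 miss wb->B5  d=-]
4: R B5 -> L1 miss  d=-]
5: W B2 -> L0 miss  d=D]
6: W B4 -> L0 miss wb->B2  d=D]
7: R B4 -> L0 hit  d=D]
8: R B4 -> L0 hit  d=D]
9: R B4 -> L0 hit  d=D]
10: R B4 -> L0 hit  d=D]
11: W B3 -> L1 miss  d=D]
12: W B0 -> L0 miss wb->B4  d=D]
13: W B0 -> L0 hit  d=D]
14: R B1 -> L1 miss wb->B3  d=-]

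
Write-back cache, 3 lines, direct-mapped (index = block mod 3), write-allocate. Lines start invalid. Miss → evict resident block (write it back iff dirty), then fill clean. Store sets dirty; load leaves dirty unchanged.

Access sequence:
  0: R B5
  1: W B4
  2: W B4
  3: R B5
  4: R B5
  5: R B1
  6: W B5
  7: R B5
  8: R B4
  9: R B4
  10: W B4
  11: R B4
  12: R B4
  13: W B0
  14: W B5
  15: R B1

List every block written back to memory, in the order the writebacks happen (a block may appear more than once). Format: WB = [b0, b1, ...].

WB = [4, 4]

  0 | R B5 → L2 miss [-]
  1 | W B4 → L1 miss [D]
  2 | W B4 → L1 hit [D]
  3 | R B5 → L2 hit [-]
  4 | R B5 → L2 hit [-]
  5 | R B1 → L1 miss wb→B4 [-]
  6 | W B5 → L2 hit [D]
  7 | R B5 → L2 hit [D]
  8 | R B4 → L1 miss [-]
  9 | R B4 → L1 hit [-]
  10 | W B4 → L1 hit [D]
  11 | R B4 → L1 hit [D]
  12 | R B4 → L1 hit [D]
  13 | W B0 → L0 miss [D]
  14 | W B5 → L2 hit [D]
  15 | R B1 → L1 miss wb→B4 [-]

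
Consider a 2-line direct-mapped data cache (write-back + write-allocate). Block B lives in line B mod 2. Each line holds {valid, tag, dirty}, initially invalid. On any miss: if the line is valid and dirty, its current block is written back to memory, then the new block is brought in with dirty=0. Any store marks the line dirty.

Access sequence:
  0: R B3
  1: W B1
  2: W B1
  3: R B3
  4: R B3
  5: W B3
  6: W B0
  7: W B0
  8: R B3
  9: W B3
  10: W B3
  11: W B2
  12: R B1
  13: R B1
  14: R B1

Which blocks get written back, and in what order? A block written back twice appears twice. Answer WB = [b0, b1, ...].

WB = [1, 0, 3]

0: R B3 -> L1 miss  d=-]
1: W B1 -> L1 miss  d=D]
2: W B1 -> L1 hit  d=D]
3: R B3 -> L1 miss wb->B1  d=-]
4: R B3 -> L1 hit  d=-]
5: W B3 -> L1 hit  d=D]
6: W B0 -> L0 miss  d=D]
7: W B0 -> L0 hit  d=D]
8: R B3 -> L1 hit  d=D]
9: W B3 -> L1 hit  d=D]
10: W B3 -> L1 hit  d=D]
11: W B2 -> L0 miss wb->B0  d=D]
12: R B1 -> L1 miss wb->B3  d=-]
13: R B1 -> L1 hit  d=-]
14: R B1 -> L1 hit  d=-]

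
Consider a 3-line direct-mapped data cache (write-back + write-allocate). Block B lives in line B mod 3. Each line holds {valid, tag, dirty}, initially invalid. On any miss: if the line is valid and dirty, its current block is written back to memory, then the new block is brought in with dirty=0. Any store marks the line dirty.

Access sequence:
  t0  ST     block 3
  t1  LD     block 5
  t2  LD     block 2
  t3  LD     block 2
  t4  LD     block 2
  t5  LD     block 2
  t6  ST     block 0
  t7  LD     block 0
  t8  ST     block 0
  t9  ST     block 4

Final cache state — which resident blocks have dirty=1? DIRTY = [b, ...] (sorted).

DIRTY = [0, 4]

  0 | W B3 → L0 miss [D]
  1 | R B5 → L2 miss [-]
  2 | R B2 → L2 miss [-]
  3 | R B2 → L2 hit [-]
  4 | R B2 → L2 hit [-]
  5 | R B2 → L2 hit [-]
  6 | W B0 → L0 miss wb→B3 [D]
  7 | R B0 → L0 hit [D]
  8 | W B0 → L0 hit [D]
  9 | W B4 → L1 miss [D]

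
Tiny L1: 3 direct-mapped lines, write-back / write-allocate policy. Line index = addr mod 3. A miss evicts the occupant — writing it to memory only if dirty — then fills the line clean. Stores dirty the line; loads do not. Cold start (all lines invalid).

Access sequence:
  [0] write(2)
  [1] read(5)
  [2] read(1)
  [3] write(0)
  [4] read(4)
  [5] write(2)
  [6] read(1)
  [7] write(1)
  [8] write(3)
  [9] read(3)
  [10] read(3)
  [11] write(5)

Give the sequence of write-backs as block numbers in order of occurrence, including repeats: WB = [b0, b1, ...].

WB = [2, 0, 2]

  0 | W B2 → L2 miss [D]
  1 | R B5 → L2 miss wb→B2 [-]
  2 | R B1 → L1 miss [-]
  3 | W B0 → L0 miss [D]
  4 | R B4 → L1 miss [-]
  5 | W B2 → L2 miss [D]
  6 | R B1 → L1 miss [-]
  7 | W B1 → L1 hit [D]
  8 | W B3 → L0 miss wb→B0 [D]
  9 | R B3 → L0 hit [D]
  10 | R B3 → L0 hit [D]
  11 | W B5 → L2 miss wb→B2 [D]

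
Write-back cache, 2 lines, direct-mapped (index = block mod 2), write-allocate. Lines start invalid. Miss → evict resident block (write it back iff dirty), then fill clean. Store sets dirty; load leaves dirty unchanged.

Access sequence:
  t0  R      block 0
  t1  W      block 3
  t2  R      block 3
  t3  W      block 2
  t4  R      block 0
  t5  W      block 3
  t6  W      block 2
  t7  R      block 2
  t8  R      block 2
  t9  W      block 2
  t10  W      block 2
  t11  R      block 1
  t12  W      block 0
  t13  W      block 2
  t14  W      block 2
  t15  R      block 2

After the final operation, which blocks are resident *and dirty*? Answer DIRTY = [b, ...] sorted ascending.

DIRTY = [2]

  0 | R B0 → L0 miss [-]
  1 | W B3 → L1 miss [D]
  2 | R B3 → L1 hit [D]
  3 | W B2 → L0 miss [D]
  4 | R B0 → L0 miss wb→B2 [-]
  5 | W B3 → L1 hit [D]
  6 | W B2 → L0 miss [D]
  7 | R B2 → L0 hit [D]
  8 | R B2 → L0 hit [D]
  9 | W B2 → L0 hit [D]
  10 | W B2 → L0 hit [D]
  11 | R B1 → L1 miss wb→B3 [-]
  12 | W B0 → L0 miss wb→B2 [D]
  13 | W B2 → L0 miss wb→B0 [D]
  14 | W B2 → L0 hit [D]
  15 | R B2 → L0 hit [D]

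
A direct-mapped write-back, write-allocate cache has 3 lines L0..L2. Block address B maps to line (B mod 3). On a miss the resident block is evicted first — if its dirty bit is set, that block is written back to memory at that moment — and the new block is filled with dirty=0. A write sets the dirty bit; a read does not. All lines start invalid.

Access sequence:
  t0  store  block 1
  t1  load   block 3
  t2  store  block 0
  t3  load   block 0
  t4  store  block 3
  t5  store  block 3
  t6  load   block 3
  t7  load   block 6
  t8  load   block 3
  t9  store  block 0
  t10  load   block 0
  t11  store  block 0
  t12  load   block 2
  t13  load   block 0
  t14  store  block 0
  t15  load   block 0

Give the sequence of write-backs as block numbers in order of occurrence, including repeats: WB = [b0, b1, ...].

WB = [0, 3]

0: W B1 → L1 miss [D]
1: R B3 → L0 miss [-]
2: W B0 → L0 miss [D]
3: R B0 → L0 hit [D]
4: W B3 → L0 miss wb→B0 [D]
5: W B3 → L0 hit [D]
6: R B3 → L0 hit [D]
7: R B6 → L0 miss wb→B3 [-]
8: R B3 → L0 miss [-]
9: W B0 → L0 miss [D]
10: R B0 → L0 hit [D]
11: W B0 → L0 hit [D]
12: R B2 → L2 miss [-]
13: R B0 → L0 hit [D]
14: W B0 → L0 hit [D]
15: R B0 → L0 hit [D]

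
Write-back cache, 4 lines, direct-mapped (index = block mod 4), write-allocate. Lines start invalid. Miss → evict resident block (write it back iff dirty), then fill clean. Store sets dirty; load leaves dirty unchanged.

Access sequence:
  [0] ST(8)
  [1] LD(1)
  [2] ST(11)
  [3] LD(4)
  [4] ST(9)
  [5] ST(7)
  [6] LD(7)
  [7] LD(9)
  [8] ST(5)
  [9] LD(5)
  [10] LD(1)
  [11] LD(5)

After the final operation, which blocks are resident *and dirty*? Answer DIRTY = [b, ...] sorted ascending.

0: W B8 → L0 miss [D]
1: R B1 → L1 miss [-]
2: W B11 → L3 miss [D]
3: R B4 → L0 miss wb→B8 [-]
4: W B9 → L1 miss [D]
5: W B7 → L3 miss wb→B11 [D]
6: R B7 → L3 hit [D]
7: R B9 → L1 hit [D]
8: W B5 → L1 miss wb→B9 [D]
9: R B5 → L1 hit [D]
10: R B1 → L1 miss wb→B5 [-]
11: R B5 → L1 miss [-]

DIRTY = [7]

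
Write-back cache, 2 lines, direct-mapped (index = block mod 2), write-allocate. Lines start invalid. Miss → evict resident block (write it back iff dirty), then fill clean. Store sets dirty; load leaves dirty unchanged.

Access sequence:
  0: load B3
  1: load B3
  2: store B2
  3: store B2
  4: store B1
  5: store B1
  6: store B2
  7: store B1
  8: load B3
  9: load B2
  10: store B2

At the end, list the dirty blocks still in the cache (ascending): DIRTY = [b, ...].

DIRTY = [2]

0: R B3 → L1 miss [-]
1: R B3 → L1 hit [-]
2: W B2 → L0 miss [D]
3: W B2 → L0 hit [D]
4: W B1 → L1 miss [D]
5: W B1 → L1 hit [D]
6: W B2 → L0 hit [D]
7: W B1 → L1 hit [D]
8: R B3 → L1 miss wb→B1 [-]
9: R B2 → L0 hit [D]
10: W B2 → L0 hit [D]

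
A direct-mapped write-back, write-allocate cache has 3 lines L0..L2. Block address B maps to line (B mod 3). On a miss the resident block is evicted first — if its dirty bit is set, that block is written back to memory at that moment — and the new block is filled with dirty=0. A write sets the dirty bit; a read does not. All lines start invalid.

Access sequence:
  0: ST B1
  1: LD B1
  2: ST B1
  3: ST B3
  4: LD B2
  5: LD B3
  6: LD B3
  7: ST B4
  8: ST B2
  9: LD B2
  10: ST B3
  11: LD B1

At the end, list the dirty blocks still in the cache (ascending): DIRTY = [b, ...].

0: W B1 -> L1 miss  d=D]
1: R B1 -> L1 hit  d=D]
2: W B1 -> L1 hit  d=D]
3: W B3 -> L0 miss  d=D]
4: R B2 -> L2 miss  d=-]
5: R B3 -> L0 hit  d=D]
6: R B3 -> L0 hit  d=D]
7: W B4 -> L1 miss wb->B1  d=D]
8: W B2 -> L2 hit  d=D]
9: R B2 -> L2 hit  d=D]
10: W B3 -> L0 hit  d=D]
11: R B1 -> L1 miss wb->B4  d=-]

DIRTY = [2, 3]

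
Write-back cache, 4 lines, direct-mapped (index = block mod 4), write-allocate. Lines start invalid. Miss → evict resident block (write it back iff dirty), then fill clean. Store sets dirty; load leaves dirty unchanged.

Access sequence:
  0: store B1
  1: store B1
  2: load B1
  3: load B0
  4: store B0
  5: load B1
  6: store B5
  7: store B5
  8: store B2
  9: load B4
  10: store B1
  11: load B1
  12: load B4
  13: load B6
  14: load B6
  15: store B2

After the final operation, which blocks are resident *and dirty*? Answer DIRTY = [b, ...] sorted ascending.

DIRTY = [1, 2]

0: W B1 → L1 miss [D]
1: W B1 → L1 hit [D]
2: R B1 → L1 hit [D]
3: R B0 → L0 miss [-]
4: W B0 → L0 hit [D]
5: R B1 → L1 hit [D]
6: W B5 → L1 miss wb→B1 [D]
7: W B5 → L1 hit [D]
8: W B2 → L2 miss [D]
9: R B4 → L0 miss wb→B0 [-]
10: W B1 → L1 miss wb→B5 [D]
11: R B1 → L1 hit [D]
12: R B4 → L0 hit [-]
13: R B6 → L2 miss wb→B2 [-]
14: R B6 → L2 hit [-]
15: W B2 → L2 miss [D]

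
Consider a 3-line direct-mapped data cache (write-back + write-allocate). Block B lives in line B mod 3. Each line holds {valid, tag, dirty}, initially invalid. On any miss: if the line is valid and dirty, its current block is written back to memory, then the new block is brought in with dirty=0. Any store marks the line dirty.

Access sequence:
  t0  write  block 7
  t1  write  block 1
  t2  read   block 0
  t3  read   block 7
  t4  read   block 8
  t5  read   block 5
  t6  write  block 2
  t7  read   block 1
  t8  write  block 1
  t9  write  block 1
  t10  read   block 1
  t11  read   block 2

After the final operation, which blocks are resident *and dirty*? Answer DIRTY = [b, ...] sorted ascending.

DIRTY = [1, 2]

0: W B7 -> L1 miss  d=D]
1: W B1 -> L1 miss wb->B7  d=D]
2: R B0 -> L0 miss  d=-]
3: R B7 -> L1 miss wb->B1  d=-]
4: R B8 -> L2 miss  d=-]
5: R B5 -> L2 miss  d=-]
6: W B2 -> L2 miss  d=D]
7: R B1 -> L1 miss  d=-]
8: W B1 -> L1 hit  d=D]
9: W B1 -> L1 hit  d=D]
10: R B1 -> L1 hit  d=D]
11: R B2 -> L2 hit  d=D]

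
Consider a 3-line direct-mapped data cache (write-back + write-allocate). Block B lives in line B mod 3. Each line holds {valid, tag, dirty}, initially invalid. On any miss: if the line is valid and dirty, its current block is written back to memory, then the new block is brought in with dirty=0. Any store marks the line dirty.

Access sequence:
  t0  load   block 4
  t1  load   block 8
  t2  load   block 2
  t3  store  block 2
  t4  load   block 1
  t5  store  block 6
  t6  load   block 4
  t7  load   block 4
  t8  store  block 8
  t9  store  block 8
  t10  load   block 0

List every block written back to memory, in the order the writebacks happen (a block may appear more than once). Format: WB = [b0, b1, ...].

0: R B4 -> L1 miss  d=-]
1: R B8 -> L2 miss  d=-]
2: R B2 -> L2 miss  d=-]
3: W B2 -> L2 hit  d=D]
4: R B1 -> L1 miss  d=-]
5: W B6 -> L0 miss  d=D]
6: R B4 -> L1 miss  d=-]
7: R B4 -> L1 hit  d=-]
8: W B8 -> L2 miss wb->B2  d=D]
9: W B8 -> L2 hit  d=D]
10: R B0 -> L0 miss wb->B6  d=-]

WB = [2, 6]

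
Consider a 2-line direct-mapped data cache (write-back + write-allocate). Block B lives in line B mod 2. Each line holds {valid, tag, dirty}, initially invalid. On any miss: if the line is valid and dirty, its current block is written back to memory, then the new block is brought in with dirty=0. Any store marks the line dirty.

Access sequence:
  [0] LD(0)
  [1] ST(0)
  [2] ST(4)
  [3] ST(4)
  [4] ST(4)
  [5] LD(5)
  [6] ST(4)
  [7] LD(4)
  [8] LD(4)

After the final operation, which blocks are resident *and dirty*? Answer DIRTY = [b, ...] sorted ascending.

0: R B0 -> L0 miss  d=-]
1: W B0 -> L0 hit  d=D]
2: W B4 -> L0 miss wb->B0  d=D]
3: W B4 -> L0 hit  d=D]
4: W B4 -> L0 hit  d=D]
5: R B5 -> L1 miss  d=-]
6: W B4 -> L0 hit  d=D]
7: R B4 -> L0 hit  d=D]
8: R B4 -> L0 hit  d=D]

DIRTY = [4]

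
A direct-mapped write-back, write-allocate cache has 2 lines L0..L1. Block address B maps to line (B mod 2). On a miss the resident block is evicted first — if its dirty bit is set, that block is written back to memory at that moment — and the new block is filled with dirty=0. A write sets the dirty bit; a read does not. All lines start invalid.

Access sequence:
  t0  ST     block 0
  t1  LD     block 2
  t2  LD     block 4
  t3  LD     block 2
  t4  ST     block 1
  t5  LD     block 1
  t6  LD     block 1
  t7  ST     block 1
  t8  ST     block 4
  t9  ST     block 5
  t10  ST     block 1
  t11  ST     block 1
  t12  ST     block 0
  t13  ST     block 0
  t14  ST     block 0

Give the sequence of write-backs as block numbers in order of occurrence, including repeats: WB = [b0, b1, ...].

  0 | W B0 → L0 miss [D]
  1 | R B2 → L0 miss wb→B0 [-]
  2 | R B4 → L0 miss [-]
  3 | R B2 → L0 miss [-]
  4 | W B1 → L1 miss [D]
  5 | R B1 → L1 hit [D]
  6 | R B1 → L1 hit [D]
  7 | W B1 → L1 hit [D]
  8 | W B4 → L0 miss [D]
  9 | W B5 → L1 miss wb→B1 [D]
  10 | W B1 → L1 miss wb→B5 [D]
  11 | W B1 → L1 hit [D]
  12 | W B0 → L0 miss wb→B4 [D]
  13 | W B0 → L0 hit [D]
  14 | W B0 → L0 hit [D]

WB = [0, 1, 5, 4]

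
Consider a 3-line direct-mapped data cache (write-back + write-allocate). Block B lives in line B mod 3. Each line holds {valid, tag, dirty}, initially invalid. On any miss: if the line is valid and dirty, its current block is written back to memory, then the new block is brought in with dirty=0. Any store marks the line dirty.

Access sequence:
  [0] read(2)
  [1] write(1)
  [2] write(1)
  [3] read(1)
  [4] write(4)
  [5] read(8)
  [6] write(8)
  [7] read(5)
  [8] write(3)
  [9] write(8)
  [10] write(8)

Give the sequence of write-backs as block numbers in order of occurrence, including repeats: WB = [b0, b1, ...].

0: R B2 -> L2 miss  d=-]
1: W B1 -> L1 miss  d=D]
2: W B1 -> L1 hit  d=D]
3: R B1 -> L1 hit  d=D]
4: W B4 -> L1 miss wb->B1  d=D]
5: R B8 -> L2 miss  d=-]
6: W B8 -> L2 hit  d=D]
7: R B5 -> L2 miss wb->B8  d=-]
8: W B3 -> L0 miss  d=D]
9: W B8 -> L2 miss  d=D]
10: W B8 -> L2 hit  d=D]

WB = [1, 8]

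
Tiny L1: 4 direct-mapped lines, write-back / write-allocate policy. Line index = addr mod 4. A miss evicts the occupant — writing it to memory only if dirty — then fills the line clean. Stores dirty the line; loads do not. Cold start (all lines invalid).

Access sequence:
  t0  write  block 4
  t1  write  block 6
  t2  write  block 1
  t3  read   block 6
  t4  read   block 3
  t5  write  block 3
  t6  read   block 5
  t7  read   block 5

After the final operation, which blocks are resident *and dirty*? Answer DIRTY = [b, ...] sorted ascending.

0: W B4 -> L0 miss  d=D]
1: W B6 -> L2 miss  d=D]
2: W B1 -> L1 miss  d=D]
3: R B6 -> L2 hit  d=D]
4: R B3 -> L3 miss  d=-]
5: W B3 -> L3 hit  d=D]
6: R B5 -> L1 miss wb->B1  d=-]
7: R B5 -> L1 hit  d=-]

DIRTY = [3, 4, 6]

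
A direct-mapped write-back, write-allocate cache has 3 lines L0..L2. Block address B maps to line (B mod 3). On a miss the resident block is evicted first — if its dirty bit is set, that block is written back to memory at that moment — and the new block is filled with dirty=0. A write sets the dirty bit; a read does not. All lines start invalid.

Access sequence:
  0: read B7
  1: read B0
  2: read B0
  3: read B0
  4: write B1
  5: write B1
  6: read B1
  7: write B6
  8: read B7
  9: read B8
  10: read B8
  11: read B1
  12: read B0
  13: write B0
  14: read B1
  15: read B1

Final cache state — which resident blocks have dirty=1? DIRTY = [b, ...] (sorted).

  0 | R B7 → L1 miss [-]
  1 | R B0 → L0 miss [-]
  2 | R B0 → L0 hit [-]
  3 | R B0 → L0 hit [-]
  4 | W B1 → L1 miss [D]
  5 | W B1 → L1 hit [D]
  6 | R B1 → L1 hit [D]
  7 | W B6 → L0 miss [D]
  8 | R B7 → L1 miss wb→B1 [-]
  9 | R B8 → L2 miss [-]
  10 | R B8 → L2 hit [-]
  11 | R B1 → L1 miss [-]
  12 | R B0 → L0 miss wb→B6 [-]
  13 | W B0 → L0 hit [D]
  14 | R B1 → L1 hit [-]
  15 | R B1 → L1 hit [-]

DIRTY = [0]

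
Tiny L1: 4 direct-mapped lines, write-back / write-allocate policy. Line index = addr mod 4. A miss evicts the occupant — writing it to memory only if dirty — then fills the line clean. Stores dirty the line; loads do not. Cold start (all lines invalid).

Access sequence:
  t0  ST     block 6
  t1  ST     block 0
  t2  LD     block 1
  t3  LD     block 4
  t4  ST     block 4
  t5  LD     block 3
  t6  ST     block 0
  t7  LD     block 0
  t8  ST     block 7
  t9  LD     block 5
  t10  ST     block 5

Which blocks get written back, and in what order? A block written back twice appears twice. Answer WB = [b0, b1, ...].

0: W B6 -> L2 miss  d=D]
1: W B0 -> L0 miss  d=D]
2: R B1 -> L1 miss  d=-]
3: R B4 -> L0 miss wb->B0  d=-]
4: W B4 -> L0 hit  d=D]
5: R B3 -> L3 miss  d=-]
6: W B0 -> L0 miss wb->B4  d=D]
7: R B0 -> L0 hit  d=D]
8: W B7 -> L3 miss  d=D]
9: R B5 -> L1 miss  d=-]
10: W B5 -> L1 hit  d=D]

WB = [0, 4]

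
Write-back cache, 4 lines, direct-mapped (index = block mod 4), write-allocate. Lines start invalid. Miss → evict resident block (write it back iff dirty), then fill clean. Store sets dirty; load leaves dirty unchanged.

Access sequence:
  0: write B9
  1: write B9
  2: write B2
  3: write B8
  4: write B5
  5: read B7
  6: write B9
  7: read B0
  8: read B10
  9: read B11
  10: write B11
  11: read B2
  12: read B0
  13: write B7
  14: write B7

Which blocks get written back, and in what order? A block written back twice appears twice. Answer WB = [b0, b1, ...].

0: W B9 → L1 miss [D]
1: W B9 → L1 hit [D]
2: W B2 → L2 miss [D]
3: W B8 → L0 miss [D]
4: W B5 → L1 miss wb→B9 [D]
5: R B7 → L3 miss [-]
6: W B9 → L1 miss wb→B5 [D]
7: R B0 → L0 miss wb→B8 [-]
8: R B10 → L2 miss wb→B2 [-]
9: R B11 → L3 miss [-]
10: W B11 → L3 hit [D]
11: R B2 → L2 miss [-]
12: R B0 → L0 hit [-]
13: W B7 → L3 miss wb→B11 [D]
14: W B7 → L3 hit [D]

WB = [9, 5, 8, 2, 11]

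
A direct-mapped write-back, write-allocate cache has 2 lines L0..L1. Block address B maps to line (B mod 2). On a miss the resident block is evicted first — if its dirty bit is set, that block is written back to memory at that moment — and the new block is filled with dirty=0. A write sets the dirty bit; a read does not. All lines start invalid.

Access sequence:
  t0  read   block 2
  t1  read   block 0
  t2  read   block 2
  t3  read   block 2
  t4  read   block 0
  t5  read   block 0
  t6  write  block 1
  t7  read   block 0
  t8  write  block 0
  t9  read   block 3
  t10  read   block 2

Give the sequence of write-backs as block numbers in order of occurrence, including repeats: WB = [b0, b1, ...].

WB = [1, 0]

  0 | R B2 → L0 miss [-]
  1 | R B0 → L0 miss [-]
  2 | R B2 → L0 miss [-]
  3 | R B2 → L0 hit [-]
  4 | R B0 → L0 miss [-]
  5 | R B0 → L0 hit [-]
  6 | W B1 → L1 miss [D]
  7 | R B0 → L0 hit [-]
  8 | W B0 → L0 hit [D]
  9 | R B3 → L1 miss wb→B1 [-]
  10 | R B2 → L0 miss wb→B0 [-]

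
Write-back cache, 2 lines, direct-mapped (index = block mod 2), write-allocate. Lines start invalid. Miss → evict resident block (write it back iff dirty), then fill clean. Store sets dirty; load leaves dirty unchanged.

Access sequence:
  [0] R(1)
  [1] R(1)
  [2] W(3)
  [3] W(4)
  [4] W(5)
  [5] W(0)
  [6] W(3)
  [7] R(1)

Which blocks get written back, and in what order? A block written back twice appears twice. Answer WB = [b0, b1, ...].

WB = [3, 4, 5, 3]

  0 | R B1 → L1 miss [-]
  1 | R B1 → L1 hit [-]
  2 | W B3 → L1 miss [D]
  3 | W B4 → L0 miss [D]
  4 | W B5 → L1 miss wb→B3 [D]
  5 | W B0 → L0 miss wb→B4 [D]
  6 | W B3 → L1 miss wb→B5 [D]
  7 | R B1 → L1 miss wb→B3 [-]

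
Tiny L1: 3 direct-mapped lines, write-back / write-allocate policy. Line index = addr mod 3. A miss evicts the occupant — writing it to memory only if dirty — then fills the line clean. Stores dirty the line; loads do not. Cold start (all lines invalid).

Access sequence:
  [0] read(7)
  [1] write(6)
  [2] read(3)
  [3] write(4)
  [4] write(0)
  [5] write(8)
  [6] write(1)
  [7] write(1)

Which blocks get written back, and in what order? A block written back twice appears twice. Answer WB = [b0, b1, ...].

WB = [6, 4]

  0 | R B7 → L1 miss [-]
  1 | W B6 → L0 miss [D]
  2 | R B3 → L0 miss wb→B6 [-]
  3 | W B4 → L1 miss [D]
  4 | W B0 → L0 miss [D]
  5 | W B8 → L2 miss [D]
  6 | W B1 → L1 miss wb→B4 [D]
  7 | W B1 → L1 hit [D]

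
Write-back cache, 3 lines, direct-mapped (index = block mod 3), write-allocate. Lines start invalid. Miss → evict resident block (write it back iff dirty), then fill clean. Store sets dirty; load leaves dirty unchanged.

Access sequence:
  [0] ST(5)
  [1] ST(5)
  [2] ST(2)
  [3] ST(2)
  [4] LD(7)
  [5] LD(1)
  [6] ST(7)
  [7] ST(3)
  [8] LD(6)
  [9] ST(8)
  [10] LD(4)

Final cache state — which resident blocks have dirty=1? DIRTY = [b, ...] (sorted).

DIRTY = [8]

0: W B5 → L2 miss [D]
1: W B5 → L2 hit [D]
2: W B2 → L2 miss wb→B5 [D]
3: W B2 → L2 hit [D]
4: R B7 → L1 miss [-]
5: R B1 → L1 miss [-]
6: W B7 → L1 miss [D]
7: W B3 → L0 miss [D]
8: R B6 → L0 miss wb→B3 [-]
9: W B8 → L2 miss wb→B2 [D]
10: R B4 → L1 miss wb→B7 [-]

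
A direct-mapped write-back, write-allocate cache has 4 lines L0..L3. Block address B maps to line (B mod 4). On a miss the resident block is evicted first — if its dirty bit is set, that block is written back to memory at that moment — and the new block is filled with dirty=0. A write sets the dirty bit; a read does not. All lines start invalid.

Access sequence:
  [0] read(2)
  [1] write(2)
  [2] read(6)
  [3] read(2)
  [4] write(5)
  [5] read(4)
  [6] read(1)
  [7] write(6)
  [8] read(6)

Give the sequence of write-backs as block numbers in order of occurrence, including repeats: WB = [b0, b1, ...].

WB = [2, 5]

  0 | R B2 → L2 miss [-]
  1 | W B2 → L2 hit [D]
  2 | R B6 → L2 miss wb→B2 [-]
  3 | R B2 → L2 miss [-]
  4 | W B5 → L1 miss [D]
  5 | R B4 → L0 miss [-]
  6 | R B1 → L1 miss wb→B5 [-]
  7 | W B6 → L2 miss [D]
  8 | R B6 → L2 hit [D]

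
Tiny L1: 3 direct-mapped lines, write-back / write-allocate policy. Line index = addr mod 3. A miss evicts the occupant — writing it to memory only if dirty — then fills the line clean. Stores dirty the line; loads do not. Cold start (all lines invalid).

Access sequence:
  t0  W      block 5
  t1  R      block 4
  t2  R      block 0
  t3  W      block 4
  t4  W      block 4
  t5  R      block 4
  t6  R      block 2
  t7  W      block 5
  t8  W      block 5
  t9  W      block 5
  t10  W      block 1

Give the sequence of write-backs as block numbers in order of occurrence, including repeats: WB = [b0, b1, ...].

WB = [5, 4]

0: W B5 → L2 miss [D]
1: R B4 → L1 miss [-]
2: R B0 → L0 miss [-]
3: W B4 → L1 hit [D]
4: W B4 → L1 hit [D]
5: R B4 → L1 hit [D]
6: R B2 → L2 miss wb→B5 [-]
7: W B5 → L2 miss [D]
8: W B5 → L2 hit [D]
9: W B5 → L2 hit [D]
10: W B1 → L1 miss wb→B4 [D]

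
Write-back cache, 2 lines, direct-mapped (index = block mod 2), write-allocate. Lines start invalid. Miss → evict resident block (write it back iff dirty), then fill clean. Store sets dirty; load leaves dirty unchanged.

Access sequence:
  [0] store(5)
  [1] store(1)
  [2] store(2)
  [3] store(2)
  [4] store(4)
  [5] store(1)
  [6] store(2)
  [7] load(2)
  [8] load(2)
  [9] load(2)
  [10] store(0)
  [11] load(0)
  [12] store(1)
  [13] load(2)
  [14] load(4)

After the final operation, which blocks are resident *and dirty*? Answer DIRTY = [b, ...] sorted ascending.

DIRTY = [1]

0: W B5 → L1 miss [D]
1: W B1 → L1 miss wb→B5 [D]
2: W B2 → L0 miss [D]
3: W B2 → L0 hit [D]
4: W B4 → L0 miss wb→B2 [D]
5: W B1 → L1 hit [D]
6: W B2 → L0 miss wb→B4 [D]
7: R B2 → L0 hit [D]
8: R B2 → L0 hit [D]
9: R B2 → L0 hit [D]
10: W B0 → L0 miss wb→B2 [D]
11: R B0 → L0 hit [D]
12: W B1 → L1 hit [D]
13: R B2 → L0 miss wb→B0 [-]
14: R B4 → L0 miss [-]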